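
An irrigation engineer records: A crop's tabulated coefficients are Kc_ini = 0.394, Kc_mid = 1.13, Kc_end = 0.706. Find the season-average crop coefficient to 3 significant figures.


Approach: apply a simple seasonal average, Kc_avg = (Kc_ini + Kc_mid + Kc_end)/3.
Kc_avg = (0.394 + 1.13 + 0.706)/3 = 0.743
Therefore the season-average crop coefficient = 0.743.


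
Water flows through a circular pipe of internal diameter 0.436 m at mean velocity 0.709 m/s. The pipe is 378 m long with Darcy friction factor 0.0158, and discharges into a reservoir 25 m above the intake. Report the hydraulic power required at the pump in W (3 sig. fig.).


Approach: apply continuity + Darcy-Weisbach + hydraulic power, Q = A*v; hf = f*(L/D)*(v^2/(2g)); H = static + hf; P = rho*g*Q*H.
Step 1 — flow rate (continuity, Q = A*v):
  A = pi*(0.436/2)^2 = 0.14930 m^2
  Q = 0.14930 * 0.709 = 0.10585 m^3/s
Step 2 — friction head loss (Darcy-Weisbach):
  hf = 0.0158 * (378/0.436) * (0.709^2 / (2*9.81))
  hf = 0.35096 m
Step 3 — total head: H = 25 + 0.35096 = 25.351 m
Step 4 — hydraulic power (P = rho*g*Q*H):
  P = 1000 * 9.81 * 0.10585 * 25.351 = 26300 W
Therefore the hydraulic power required at the pump = 26300 W.


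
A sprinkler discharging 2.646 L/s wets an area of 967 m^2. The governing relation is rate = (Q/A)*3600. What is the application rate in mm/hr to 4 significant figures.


rate = (2.646 / 967) * 3600 = 9.851 mm/hr
Therefore the application rate = 9.851 mm/hr.


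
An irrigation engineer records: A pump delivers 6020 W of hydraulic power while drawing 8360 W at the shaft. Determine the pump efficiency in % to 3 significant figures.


Approach: apply the efficiency ratio, eta = (P_out/P_in)*100.
eta = (6020 / 8360) * 100 = 72.0 %
Therefore the pump efficiency = 72.0 %.


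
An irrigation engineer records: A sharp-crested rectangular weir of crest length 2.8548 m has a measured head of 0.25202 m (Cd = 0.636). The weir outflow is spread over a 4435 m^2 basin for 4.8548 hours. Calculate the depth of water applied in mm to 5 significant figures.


Approach: apply the rectangular weir equation with a volume-to-depth conversion, Q = (2/3)*Cd*L*sqrt(2g)*H^1.5; d = Q*t/A * 1000.
Step 1 — weir discharge:
  Q = (2/3)*0.636*2.8548*sqrt(2*9.81)*0.25202^1.5 = 0.6783340 m^3/s
Step 2 — volume: V = 0.6783340 * 4.8548*3600 = 11855.43 m^3
Step 3 — depth: d = V/A * 1000 = 11855.43/4435 * 1000 = 2673.2 mm
Therefore the depth of water applied = 2673.2 mm.


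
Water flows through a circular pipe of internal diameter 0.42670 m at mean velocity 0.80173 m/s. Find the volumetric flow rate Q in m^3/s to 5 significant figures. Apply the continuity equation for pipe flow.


Approach: apply the continuity equation for pipe flow, Q = A * v with A = pi*(D/2)^2.
A = pi*(0.42670/2)^2 = 0.1429997 m^2
Q = 0.1429997 * 0.80173 = 0.11465 m^3/s
Therefore the volumetric flow rate Q = 0.11465 m^3/s.


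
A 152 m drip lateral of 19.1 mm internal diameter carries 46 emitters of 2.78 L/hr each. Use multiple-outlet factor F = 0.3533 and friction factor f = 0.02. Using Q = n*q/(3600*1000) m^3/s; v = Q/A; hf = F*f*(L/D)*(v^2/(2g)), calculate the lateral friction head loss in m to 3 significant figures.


Q = 46*2.78/(3600*1000) = 3.5522e-05 m^3/s
A = pi*(19.1e-3/2)^2 = 2.8652e-04 m^2, so v = Q/A = 0.12398 m/s
hf = 0.3533*0.02*(152/0.0191)*(0.12398^2/(2*9.81)) = 0.0441 m
Therefore the lateral friction head loss = 0.0441 m.


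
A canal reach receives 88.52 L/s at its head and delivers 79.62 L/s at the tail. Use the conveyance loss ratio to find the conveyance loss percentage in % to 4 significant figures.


Approach: apply the conveyance loss ratio, loss% = ((Q_head - Q_tail)/Q_head)*100.
loss = ((88.52 - 79.62)/88.52)*100 = 10.05 %
Therefore the conveyance loss percentage = 10.05 %.


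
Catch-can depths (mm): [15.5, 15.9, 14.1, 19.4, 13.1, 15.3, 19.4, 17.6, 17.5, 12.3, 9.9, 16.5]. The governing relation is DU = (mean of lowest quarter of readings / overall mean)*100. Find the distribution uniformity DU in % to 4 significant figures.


sorted lowest 3 of 12: [9.9, 12.3, 13.1] -> mean = 11.7667 mm
overall mean = 15.5417 mm
DU = (11.7667/15.5417)*100 = 75.71 %
Therefore the distribution uniformity DU = 75.71 %.


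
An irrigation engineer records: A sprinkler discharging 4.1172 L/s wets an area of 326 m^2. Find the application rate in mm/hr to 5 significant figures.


Approach: apply the application rate relation, rate = (Q/A)*3600.
rate = (4.1172 / 326) * 3600 = 45.466 mm/hr
Therefore the application rate = 45.466 mm/hr.


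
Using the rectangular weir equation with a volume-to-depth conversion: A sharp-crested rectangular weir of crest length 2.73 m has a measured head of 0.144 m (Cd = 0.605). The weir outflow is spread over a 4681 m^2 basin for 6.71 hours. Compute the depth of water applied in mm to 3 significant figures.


Approach: apply the rectangular weir equation with a volume-to-depth conversion, Q = (2/3)*Cd*L*sqrt(2g)*H^1.5; d = Q*t/A * 1000.
Step 1 — weir discharge:
  Q = (2/3)*0.605*2.73*sqrt(2*9.81)*0.144^1.5 = 0.26651 m^3/s
Step 2 — volume: V = 0.26651 * 6.71*3600 = 6437.9 m^3
Step 3 — depth: d = V/A * 1000 = 6437.9/4681 * 1000 = 1380 mm
Therefore the depth of water applied = 1380 mm.


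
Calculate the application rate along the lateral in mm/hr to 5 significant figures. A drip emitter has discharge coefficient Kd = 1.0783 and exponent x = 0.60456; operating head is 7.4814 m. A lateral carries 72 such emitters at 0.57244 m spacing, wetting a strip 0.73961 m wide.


Approach: apply the emitter equation with a lateral mass balance, q = Kd*h^x; Q = n*q; rate = Q/(n*spacing*width).
Step 1 — single emitter flow (q = Kd*h^x):
  q = 1.0783 * 7.4814^0.60456 = 3.640112 L/hr
Step 2 — total lateral flow: Q = 72 * 3.640112 = 262.0880 L/hr
Step 3 — wetted area: A = 72 * 0.57244 * 0.73961 = 30.48353 m^2
Step 4 — application rate: Q/A = 262.0880/30.48353 = 8.5977 mm/hr
Therefore the application rate along the lateral = 8.5977 mm/hr.


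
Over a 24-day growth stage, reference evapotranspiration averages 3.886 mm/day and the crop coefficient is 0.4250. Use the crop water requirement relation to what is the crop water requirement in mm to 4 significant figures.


Approach: apply the crop water requirement relation, CWR = ET0 * Kc * days.
CWR = 3.886 * 0.4250 * 24 = 39.64 mm
Therefore the crop water requirement = 39.64 mm.


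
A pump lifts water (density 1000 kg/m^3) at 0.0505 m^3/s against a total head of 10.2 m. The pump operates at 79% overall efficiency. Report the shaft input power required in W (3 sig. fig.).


Approach: apply hydraulic power then efficiency conversion, P = rho*g*Q*H; P_in = P/eta.
Step 1 — hydraulic power (P = rho*g*Q*H):
  P = 1000 * 9.81 * 0.0505 * 10.2 = 5053.1 W
Step 2 — input power: P_in = P/eta = 5053.1 / 0.79 = 6400 W
Therefore the shaft input power required = 6400 W.


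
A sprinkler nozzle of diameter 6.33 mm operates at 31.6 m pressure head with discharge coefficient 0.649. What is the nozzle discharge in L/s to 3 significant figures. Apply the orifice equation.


Approach: apply the orifice equation, Q = Cd*A*sqrt(2*g*h), A = pi*(d/2)^2.
A = pi*(6.33e-3/2)^2 = 3.1470e-05 m^2
Q = 0.649 * 3.1470e-05 * sqrt(2*9.81*31.6) * 1000 = 0.509 L/s
Therefore the nozzle discharge = 0.509 L/s.


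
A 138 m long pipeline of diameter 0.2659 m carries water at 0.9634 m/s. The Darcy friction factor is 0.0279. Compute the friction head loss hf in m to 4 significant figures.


Approach: apply the Darcy-Weisbach equation, hf = f*(L/D)*(v^2/(2g)).
hf = 0.0279 * (138/0.2659) * (0.9634^2 / (2*9.81))
hf = 0.6850 m
Therefore the friction head loss hf = 0.6850 m.


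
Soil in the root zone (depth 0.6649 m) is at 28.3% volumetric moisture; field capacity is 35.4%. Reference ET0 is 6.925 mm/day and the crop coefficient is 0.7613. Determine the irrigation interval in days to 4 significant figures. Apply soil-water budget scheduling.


Approach: apply soil-water budget scheduling, SMD = (FC-theta)/100*depth*1000; ETc = ET0*Kc; interval = SMD/ETc.
Step 1 — soil moisture deficit:
  SMD = (35.4 - 28.3)/100 * 0.6649 * 1000 = 47.2079 mm
Step 2 — daily crop ET (ETc = ET0*Kc):
  ETc = 6.925 * 0.7613 = 5.27200 mm/day
Step 3 — irrigation interval (SMD/ETc):
  interval = 47.2079 / 5.27200 = 8.954 days
Therefore the irrigation interval = 8.954 days.


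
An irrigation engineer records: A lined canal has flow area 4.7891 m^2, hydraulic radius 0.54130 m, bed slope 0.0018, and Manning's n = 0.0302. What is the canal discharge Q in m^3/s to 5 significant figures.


Approach: apply Manning's equation, Q = (1/n)*A*R^(2/3)*S^(1/2).
Q = (1/0.0302) * 4.7891 * 0.54130^(2/3) * 0.0018^(1/2) = 4.4686 m^3/s
Therefore the canal discharge Q = 4.4686 m^3/s.


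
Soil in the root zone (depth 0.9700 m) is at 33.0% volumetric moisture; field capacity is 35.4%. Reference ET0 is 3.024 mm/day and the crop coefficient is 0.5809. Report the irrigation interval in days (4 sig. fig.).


Approach: apply soil-water budget scheduling, SMD = (FC-theta)/100*depth*1000; ETc = ET0*Kc; interval = SMD/ETc.
Step 1 — soil moisture deficit:
  SMD = (35.4 - 33.0)/100 * 0.9700 * 1000 = 23.2800 mm
Step 2 — daily crop ET (ETc = ET0*Kc):
  ETc = 3.024 * 0.5809 = 1.75664 mm/day
Step 3 — irrigation interval (SMD/ETc):
  interval = 23.2800 / 1.75664 = 13.25 days
Therefore the irrigation interval = 13.25 days.


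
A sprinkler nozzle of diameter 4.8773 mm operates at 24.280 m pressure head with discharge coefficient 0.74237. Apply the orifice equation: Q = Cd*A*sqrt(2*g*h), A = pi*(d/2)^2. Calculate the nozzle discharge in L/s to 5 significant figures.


A = pi*(4.8773e-3/2)^2 = 1.868309e-05 m^2
Q = 0.74237 * 1.868309e-05 * sqrt(2*9.81*24.280) * 1000 = 0.30272 L/s
Therefore the nozzle discharge = 0.30272 L/s.


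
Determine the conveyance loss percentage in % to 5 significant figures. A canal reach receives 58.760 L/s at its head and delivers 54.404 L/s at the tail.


Approach: apply the conveyance loss ratio, loss% = ((Q_head - Q_tail)/Q_head)*100.
loss = ((58.760 - 54.404)/58.760)*100 = 7.4132 %
Therefore the conveyance loss percentage = 7.4132 %.


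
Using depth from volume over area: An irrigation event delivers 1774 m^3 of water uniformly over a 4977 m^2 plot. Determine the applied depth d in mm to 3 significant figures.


Approach: apply depth from volume over area, d = (V/A)*1000.
d = (1774 / 4977) * 1000 = 356 mm
Therefore the applied depth d = 356 mm.


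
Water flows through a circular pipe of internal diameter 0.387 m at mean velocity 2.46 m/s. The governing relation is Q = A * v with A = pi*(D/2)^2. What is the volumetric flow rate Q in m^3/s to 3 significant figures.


A = pi*(0.387/2)^2 = 0.11763 m^2
Q = 0.11763 * 2.46 = 0.289 m^3/s
Therefore the volumetric flow rate Q = 0.289 m^3/s.


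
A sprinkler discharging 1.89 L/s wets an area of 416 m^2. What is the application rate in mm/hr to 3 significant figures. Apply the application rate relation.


Approach: apply the application rate relation, rate = (Q/A)*3600.
rate = (1.89 / 416) * 3600 = 16.4 mm/hr
Therefore the application rate = 16.4 mm/hr.


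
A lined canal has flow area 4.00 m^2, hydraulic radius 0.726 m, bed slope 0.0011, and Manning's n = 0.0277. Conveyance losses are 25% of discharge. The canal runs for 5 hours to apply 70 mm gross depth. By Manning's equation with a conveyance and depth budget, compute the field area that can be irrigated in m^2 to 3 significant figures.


Approach: apply Manning's equation with a conveyance and depth budget, Q = (1/n)*A*R^(2/3)*S^(1/2); Q_field = Q*(1-loss); Area = Q_field*t/(d/1000).
Step 1 — canal discharge (Manning's equation):
  Q = (1/0.0277) * 4.00 * 0.726^(2/3) * 0.0011^(1/2) = 3.8687 m^3/s
Step 2 — delivered flow: Q_field = 3.8687*(1 - 25/100) = 2.9015 m^3/s
Step 3 — volume delivered: V = 2.9015 * 5*3600 = 52228 m^3
Step 4 — area served: A = V / (depth/1000) = 52228 / 0.07 = 746000 m^2
Therefore the field area that can be irrigated = 746000 m^2.


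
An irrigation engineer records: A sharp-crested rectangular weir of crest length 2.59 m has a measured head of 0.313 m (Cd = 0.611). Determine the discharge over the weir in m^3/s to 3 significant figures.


Approach: apply the rectangular weir equation, Q = (2/3)*Cd*L*sqrt(2g)*H^1.5.
Q = (2/3)*0.611*2.59*sqrt(2*9.81)*0.313^1.5 = 0.818 m^3/s
Therefore the discharge over the weir = 0.818 m^3/s.


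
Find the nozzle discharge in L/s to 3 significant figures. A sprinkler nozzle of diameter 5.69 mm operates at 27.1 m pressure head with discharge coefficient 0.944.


Approach: apply the orifice equation, Q = Cd*A*sqrt(2*g*h), A = pi*(d/2)^2.
A = pi*(5.69e-3/2)^2 = 2.5428e-05 m^2
Q = 0.944 * 2.5428e-05 * sqrt(2*9.81*27.1) * 1000 = 0.554 L/s
Therefore the nozzle discharge = 0.554 L/s.


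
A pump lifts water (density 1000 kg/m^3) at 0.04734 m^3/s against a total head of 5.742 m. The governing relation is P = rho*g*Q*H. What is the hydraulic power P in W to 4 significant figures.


P = 1000 * 9.81 * 0.04734 * 5.742 = 2667 W
Therefore the hydraulic power P = 2667 W.


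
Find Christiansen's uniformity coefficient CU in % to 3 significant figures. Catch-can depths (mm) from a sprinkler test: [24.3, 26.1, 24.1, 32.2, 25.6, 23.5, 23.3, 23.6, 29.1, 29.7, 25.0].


Approach: apply Christiansen's uniformity coefficient, CU = (1 - mean_abs_deviation/mean)*100.
mean = 26.045 mm
mean |d_i - mean| = 2.3488 mm
CU = (1 - 2.3488/26.045)*100 = 91.0 %
Therefore Christiansen's uniformity coefficient CU = 91.0 %.


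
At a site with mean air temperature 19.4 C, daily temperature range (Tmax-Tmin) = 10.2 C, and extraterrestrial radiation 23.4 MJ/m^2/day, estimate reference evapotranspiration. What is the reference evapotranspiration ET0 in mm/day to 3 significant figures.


Approach: apply the Hargreaves-Samani method, ET0 = 0.0023*(Tmean+17.8)*sqrt(Tmax-Tmin)*0.408*Ra.
ET0 = 0.0023*(19.4+17.8)*sqrt(10.2)*0.408*23.4 = 2.61 mm/day
Therefore the reference evapotranspiration ET0 = 2.61 mm/day.


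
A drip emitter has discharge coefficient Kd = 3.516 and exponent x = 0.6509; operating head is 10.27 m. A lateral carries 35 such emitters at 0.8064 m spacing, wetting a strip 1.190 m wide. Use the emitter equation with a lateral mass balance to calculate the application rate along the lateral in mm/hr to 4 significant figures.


Approach: apply the emitter equation with a lateral mass balance, q = Kd*h^x; Q = n*q; rate = Q/(n*spacing*width).
Step 1 — single emitter flow (q = Kd*h^x):
  q = 3.516 * 10.27^0.6509 = 16.0133 L/hr
Step 2 — total lateral flow: Q = 35 * 16.0133 = 560.465 L/hr
Step 3 — wetted area: A = 35 * 0.8064 * 1.190 = 33.5866 m^2
Step 4 — application rate: Q/A = 560.465/33.5866 = 16.69 mm/hr
Therefore the application rate along the lateral = 16.69 mm/hr.


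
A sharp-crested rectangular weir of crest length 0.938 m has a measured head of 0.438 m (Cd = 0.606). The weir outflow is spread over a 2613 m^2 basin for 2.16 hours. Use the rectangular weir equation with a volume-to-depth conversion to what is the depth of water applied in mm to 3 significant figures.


Approach: apply the rectangular weir equation with a volume-to-depth conversion, Q = (2/3)*Cd*L*sqrt(2g)*H^1.5; d = Q*t/A * 1000.
Step 1 — weir discharge:
  Q = (2/3)*0.606*0.938*sqrt(2*9.81)*0.438^1.5 = 0.48657 m^3/s
Step 2 — volume: V = 0.48657 * 2.16*3600 = 3783.6 m^3
Step 3 — depth: d = V/A * 1000 = 3783.6/2613 * 1000 = 1450 mm
Therefore the depth of water applied = 1450 mm.


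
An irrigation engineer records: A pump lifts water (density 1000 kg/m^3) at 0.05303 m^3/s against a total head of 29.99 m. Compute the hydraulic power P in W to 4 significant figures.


Approach: apply the hydraulic power relation, P = rho*g*Q*H.
P = 1000 * 9.81 * 0.05303 * 29.99 = 15600 W
Therefore the hydraulic power P = 15600 W.


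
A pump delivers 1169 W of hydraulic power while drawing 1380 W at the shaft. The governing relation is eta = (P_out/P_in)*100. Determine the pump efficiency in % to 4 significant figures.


eta = (1169 / 1380) * 100 = 84.71 %
Therefore the pump efficiency = 84.71 %.


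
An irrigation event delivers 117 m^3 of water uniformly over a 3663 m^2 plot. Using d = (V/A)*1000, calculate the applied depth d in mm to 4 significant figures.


d = (117 / 3663) * 1000 = 31.94 mm
Therefore the applied depth d = 31.94 mm.


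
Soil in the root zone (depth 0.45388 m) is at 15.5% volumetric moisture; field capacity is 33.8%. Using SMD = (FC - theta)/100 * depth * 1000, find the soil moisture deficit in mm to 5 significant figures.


SMD = (33.8 - 15.5)/100 * 0.45388 * 1000 = 83.060 mm
Therefore the soil moisture deficit = 83.060 mm.


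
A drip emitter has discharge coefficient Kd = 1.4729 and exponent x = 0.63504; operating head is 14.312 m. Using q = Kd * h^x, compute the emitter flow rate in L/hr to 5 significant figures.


q = 1.4729 * 14.312^0.63504 = 7.9816 L/hr
Therefore the emitter flow rate = 7.9816 L/hr.


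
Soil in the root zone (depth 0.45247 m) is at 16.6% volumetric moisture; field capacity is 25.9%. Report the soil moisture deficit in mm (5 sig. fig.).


Approach: apply the soil moisture deficit relation, SMD = (FC - theta)/100 * depth * 1000.
SMD = (25.9 - 16.6)/100 * 0.45247 * 1000 = 42.080 mm
Therefore the soil moisture deficit = 42.080 mm.


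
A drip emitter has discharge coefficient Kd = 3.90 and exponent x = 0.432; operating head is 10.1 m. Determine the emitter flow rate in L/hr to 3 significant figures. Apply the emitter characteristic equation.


Approach: apply the emitter characteristic equation, q = Kd * h^x.
q = 3.90 * 10.1^0.432 = 10.6 L/hr
Therefore the emitter flow rate = 10.6 L/hr.


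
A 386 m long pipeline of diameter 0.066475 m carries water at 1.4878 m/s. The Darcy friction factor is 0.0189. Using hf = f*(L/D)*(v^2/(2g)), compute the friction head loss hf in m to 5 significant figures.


hf = 0.0189 * (386/0.066475) * (1.4878^2 / (2*9.81))
hf = 12.382 m
Therefore the friction head loss hf = 12.382 m.


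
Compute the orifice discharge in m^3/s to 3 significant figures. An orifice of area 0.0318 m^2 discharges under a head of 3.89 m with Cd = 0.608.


Approach: apply the orifice equation, Q = Cd*A*sqrt(2*g*h).
Q = 0.608 * 0.0318 * sqrt(2*9.81*3.89) = 0.169 m^3/s
Therefore the orifice discharge = 0.169 m^3/s.


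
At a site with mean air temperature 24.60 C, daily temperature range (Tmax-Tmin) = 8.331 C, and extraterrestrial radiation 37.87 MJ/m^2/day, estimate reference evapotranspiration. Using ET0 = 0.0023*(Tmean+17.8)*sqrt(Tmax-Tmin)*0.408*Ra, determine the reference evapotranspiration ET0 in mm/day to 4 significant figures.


ET0 = 0.0023*(24.60+17.8)*sqrt(8.331)*0.408*37.87 = 4.349 mm/day
Therefore the reference evapotranspiration ET0 = 4.349 mm/day.


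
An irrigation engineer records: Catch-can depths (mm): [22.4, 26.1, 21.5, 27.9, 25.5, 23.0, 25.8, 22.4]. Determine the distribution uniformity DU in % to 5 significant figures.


Approach: apply the low-quarter distribution uniformity, DU = (mean of lowest quarter of readings / overall mean)*100.
sorted lowest 2 of 8: [21.5, 22.4] -> mean = 21.95000 mm
overall mean = 24.32500 mm
DU = (21.95000/24.32500)*100 = 90.236 %
Therefore the distribution uniformity DU = 90.236 %.


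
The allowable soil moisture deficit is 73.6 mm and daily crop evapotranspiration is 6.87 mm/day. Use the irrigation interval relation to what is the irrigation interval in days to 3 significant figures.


Approach: apply the irrigation interval relation, interval = SMD / ETc.
interval = 73.6 / 6.87 = 10.7 days
Therefore the irrigation interval = 10.7 days.


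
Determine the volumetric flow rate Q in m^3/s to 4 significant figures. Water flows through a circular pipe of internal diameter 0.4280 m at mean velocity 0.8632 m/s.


Approach: apply the continuity equation for pipe flow, Q = A * v with A = pi*(D/2)^2.
A = pi*(0.4280/2)^2 = 0.143872 m^2
Q = 0.143872 * 0.8632 = 0.1242 m^3/s
Therefore the volumetric flow rate Q = 0.1242 m^3/s.


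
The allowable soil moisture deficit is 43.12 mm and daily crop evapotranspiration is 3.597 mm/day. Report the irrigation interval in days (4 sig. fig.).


Approach: apply the irrigation interval relation, interval = SMD / ETc.
interval = 43.12 / 3.597 = 11.99 days
Therefore the irrigation interval = 11.99 days.


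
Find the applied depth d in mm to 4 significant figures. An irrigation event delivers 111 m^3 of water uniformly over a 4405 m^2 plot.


Approach: apply depth from volume over area, d = (V/A)*1000.
d = (111 / 4405) * 1000 = 25.20 mm
Therefore the applied depth d = 25.20 mm.


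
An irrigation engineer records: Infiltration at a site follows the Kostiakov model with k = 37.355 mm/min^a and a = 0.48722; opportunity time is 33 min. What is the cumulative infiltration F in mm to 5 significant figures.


Approach: apply the Kostiakov infiltration equation, F = k*t^a.
F = 37.355 * 33^0.48722 = 205.21 mm
Therefore the cumulative infiltration F = 205.21 mm.


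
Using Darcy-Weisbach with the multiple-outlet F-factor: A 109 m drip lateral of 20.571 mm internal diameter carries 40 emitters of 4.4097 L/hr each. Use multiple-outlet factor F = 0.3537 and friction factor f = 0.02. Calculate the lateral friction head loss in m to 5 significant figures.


Approach: apply Darcy-Weisbach with the multiple-outlet F-factor, Q = n*q/(3600*1000) m^3/s; v = Q/A; hf = F*f*(L/D)*(v^2/(2g)).
Q = 40*4.4097/(3600*1000) = 4.899667e-05 m^3/s
A = pi*(20.571e-3/2)^2 = 3.323538e-04 m^2, so v = Q/A = 0.1474232 m/s
hf = 0.3537*0.02*(109/0.020571)*(0.1474232^2/(2*9.81)) = 0.041521 m
Therefore the lateral friction head loss = 0.041521 m.


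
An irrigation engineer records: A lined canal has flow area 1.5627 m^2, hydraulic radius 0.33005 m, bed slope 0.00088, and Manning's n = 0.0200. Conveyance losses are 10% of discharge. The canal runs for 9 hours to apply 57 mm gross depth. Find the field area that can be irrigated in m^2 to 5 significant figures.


Approach: apply Manning's equation with a conveyance and depth budget, Q = (1/n)*A*R^(2/3)*S^(1/2); Q_field = Q*(1-loss); Area = Q_field*t/(d/1000).
Step 1 — canal discharge (Manning's equation):
  Q = (1/0.0200) * 1.5627 * 0.33005^(2/3) * 0.00088^(1/2) = 1.106981 m^3/s
Step 2 — delivered flow: Q_field = 1.106981*(1 - 10/100) = 0.9962828 m^3/s
Step 3 — volume delivered: V = 0.9962828 * 9*3600 = 32279.56 m^3
Step 4 — area served: A = V / (depth/1000) = 32279.56 / 0.057 = 566310 m^2
Therefore the field area that can be irrigated = 566310 m^2.


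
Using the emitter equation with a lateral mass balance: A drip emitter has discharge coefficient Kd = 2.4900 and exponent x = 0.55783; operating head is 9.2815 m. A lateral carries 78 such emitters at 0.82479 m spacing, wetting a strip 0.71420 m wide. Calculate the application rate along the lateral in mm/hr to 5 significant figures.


Approach: apply the emitter equation with a lateral mass balance, q = Kd*h^x; Q = n*q; rate = Q/(n*spacing*width).
Step 1 — single emitter flow (q = Kd*h^x):
  q = 2.4900 * 9.2815^0.55783 = 8.629106 L/hr
Step 2 — total lateral flow: Q = 78 * 8.629106 = 673.0702 L/hr
Step 3 — wetted area: A = 78 * 0.82479 * 0.71420 = 45.94707 m^2
Step 4 — application rate: Q/A = 673.0702/45.94707 = 14.649 mm/hr
Therefore the application rate along the lateral = 14.649 mm/hr.


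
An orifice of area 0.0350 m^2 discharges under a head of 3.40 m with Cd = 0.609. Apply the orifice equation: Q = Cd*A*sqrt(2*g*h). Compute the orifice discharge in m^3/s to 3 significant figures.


Q = 0.609 * 0.0350 * sqrt(2*9.81*3.40) = 0.174 m^3/s
Therefore the orifice discharge = 0.174 m^3/s.


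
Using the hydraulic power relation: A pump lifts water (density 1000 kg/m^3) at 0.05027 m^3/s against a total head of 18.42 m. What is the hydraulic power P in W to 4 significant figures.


Approach: apply the hydraulic power relation, P = rho*g*Q*H.
P = 1000 * 9.81 * 0.05027 * 18.42 = 9084 W
Therefore the hydraulic power P = 9084 W.


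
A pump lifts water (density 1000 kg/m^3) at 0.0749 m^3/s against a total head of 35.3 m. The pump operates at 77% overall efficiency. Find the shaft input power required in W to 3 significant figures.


Approach: apply hydraulic power then efficiency conversion, P = rho*g*Q*H; P_in = P/eta.
Step 1 — hydraulic power (P = rho*g*Q*H):
  P = 1000 * 9.81 * 0.0749 * 35.3 = 25937 W
Step 2 — input power: P_in = P/eta = 25937 / 0.77 = 33700 W
Therefore the shaft input power required = 33700 W.


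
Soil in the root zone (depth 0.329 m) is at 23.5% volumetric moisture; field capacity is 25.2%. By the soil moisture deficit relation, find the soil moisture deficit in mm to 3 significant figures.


Approach: apply the soil moisture deficit relation, SMD = (FC - theta)/100 * depth * 1000.
SMD = (25.2 - 23.5)/100 * 0.329 * 1000 = 5.59 mm
Therefore the soil moisture deficit = 5.59 mm.


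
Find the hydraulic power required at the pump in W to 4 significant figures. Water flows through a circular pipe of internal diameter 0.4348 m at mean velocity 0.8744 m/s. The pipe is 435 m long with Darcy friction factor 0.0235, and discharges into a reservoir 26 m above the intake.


Approach: apply continuity + Darcy-Weisbach + hydraulic power, Q = A*v; hf = f*(L/D)*(v^2/(2g)); H = static + hf; P = rho*g*Q*H.
Step 1 — flow rate (continuity, Q = A*v):
  A = pi*(0.4348/2)^2 = 0.148480 m^2
  Q = 0.148480 * 0.8744 = 0.129831 m^3/s
Step 2 — friction head loss (Darcy-Weisbach):
  hf = 0.0235 * (435/0.4348) * (0.8744^2 / (2*9.81))
  hf = 0.916197 m
Step 3 — total head: H = 26 + 0.916197 = 26.9162 m
Step 4 — hydraulic power (P = rho*g*Q*H):
  P = 1000 * 9.81 * 0.129831 * 26.9162 = 34280 W
Therefore the hydraulic power required at the pump = 34280 W.


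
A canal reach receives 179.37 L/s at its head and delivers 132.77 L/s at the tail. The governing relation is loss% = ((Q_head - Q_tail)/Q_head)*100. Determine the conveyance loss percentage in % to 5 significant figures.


loss = ((179.37 - 132.77)/179.37)*100 = 25.980 %
Therefore the conveyance loss percentage = 25.980 %.


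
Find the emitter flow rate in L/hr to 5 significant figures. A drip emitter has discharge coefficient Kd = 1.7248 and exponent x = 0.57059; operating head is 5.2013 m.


Approach: apply the emitter characteristic equation, q = Kd * h^x.
q = 1.7248 * 5.2013^0.57059 = 4.4192 L/hr
Therefore the emitter flow rate = 4.4192 L/hr.


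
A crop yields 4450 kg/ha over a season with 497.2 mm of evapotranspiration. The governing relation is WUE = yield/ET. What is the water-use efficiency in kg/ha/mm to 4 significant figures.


WUE = 4450 / 497.2 = 8.950 kg/ha/mm
Therefore the water-use efficiency = 8.950 kg/ha/mm.


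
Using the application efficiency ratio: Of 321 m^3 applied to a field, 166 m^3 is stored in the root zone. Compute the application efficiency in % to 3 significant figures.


Approach: apply the application efficiency ratio, Ea = (stored/applied)*100.
Ea = (166/321)*100 = 51.7 %
Therefore the application efficiency = 51.7 %.


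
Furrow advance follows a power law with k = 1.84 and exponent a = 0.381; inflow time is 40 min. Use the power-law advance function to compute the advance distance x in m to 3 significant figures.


Approach: apply the power-law advance function, x = k*t^a.
x = 1.84 * 40^0.381 = 7.50 m
Therefore the advance distance x = 7.50 m.


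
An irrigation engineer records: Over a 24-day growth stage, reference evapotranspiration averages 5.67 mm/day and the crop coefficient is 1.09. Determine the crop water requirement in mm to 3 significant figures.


Approach: apply the crop water requirement relation, CWR = ET0 * Kc * days.
CWR = 5.67 * 1.09 * 24 = 148 mm
Therefore the crop water requirement = 148 mm.


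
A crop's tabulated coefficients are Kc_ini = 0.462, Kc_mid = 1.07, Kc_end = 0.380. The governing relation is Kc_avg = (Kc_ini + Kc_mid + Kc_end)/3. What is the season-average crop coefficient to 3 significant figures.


Kc_avg = (0.462 + 1.07 + 0.380)/3 = 0.637
Therefore the season-average crop coefficient = 0.637.


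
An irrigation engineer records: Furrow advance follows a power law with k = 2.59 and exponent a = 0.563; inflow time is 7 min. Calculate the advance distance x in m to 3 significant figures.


Approach: apply the power-law advance function, x = k*t^a.
x = 2.59 * 7^0.563 = 7.75 m
Therefore the advance distance x = 7.75 m.


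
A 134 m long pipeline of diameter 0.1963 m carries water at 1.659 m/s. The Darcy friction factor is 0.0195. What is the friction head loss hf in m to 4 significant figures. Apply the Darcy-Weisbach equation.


Approach: apply the Darcy-Weisbach equation, hf = f*(L/D)*(v^2/(2g)).
hf = 0.0195 * (134/0.1963) * (1.659^2 / (2*9.81))
hf = 1.867 m
Therefore the friction head loss hf = 1.867 m.


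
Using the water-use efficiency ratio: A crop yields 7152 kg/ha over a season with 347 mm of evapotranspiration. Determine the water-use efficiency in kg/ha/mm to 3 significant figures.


Approach: apply the water-use efficiency ratio, WUE = yield/ET.
WUE = 7152 / 347 = 20.6 kg/ha/mm
Therefore the water-use efficiency = 20.6 kg/ha/mm.


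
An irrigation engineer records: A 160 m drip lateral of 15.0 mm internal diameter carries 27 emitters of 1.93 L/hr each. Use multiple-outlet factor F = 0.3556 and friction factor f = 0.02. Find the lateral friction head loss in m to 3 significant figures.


Approach: apply Darcy-Weisbach with the multiple-outlet F-factor, Q = n*q/(3600*1000) m^3/s; v = Q/A; hf = F*f*(L/D)*(v^2/(2g)).
Q = 27*1.93/(3600*1000) = 1.4475e-05 m^3/s
A = pi*(15.0e-3/2)^2 = 1.7671e-04 m^2, so v = Q/A = 0.081912 m/s
hf = 0.3556*0.02*(160/0.0150)*(0.081912^2/(2*9.81)) = 0.0259 m
Therefore the lateral friction head loss = 0.0259 m.


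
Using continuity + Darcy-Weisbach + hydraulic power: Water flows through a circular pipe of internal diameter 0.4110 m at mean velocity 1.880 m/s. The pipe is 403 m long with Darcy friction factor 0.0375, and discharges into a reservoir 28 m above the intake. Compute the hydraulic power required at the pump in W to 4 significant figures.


Approach: apply continuity + Darcy-Weisbach + hydraulic power, Q = A*v; hf = f*(L/D)*(v^2/(2g)); H = static + hf; P = rho*g*Q*H.
Step 1 — flow rate (continuity, Q = A*v):
  A = pi*(0.4110/2)^2 = 0.132670 m^2
  Q = 0.132670 * 1.880 = 0.249420 m^3/s
Step 2 — friction head loss (Darcy-Weisbach):
  hf = 0.0375 * (403/0.4110) * (1.880^2 / (2*9.81))
  hf = 6.62386 m
Step 3 — total head: H = 28 + 6.62386 = 34.6239 m
Step 4 — hydraulic power (P = rho*g*Q*H):
  P = 1000 * 9.81 * 0.249420 * 34.6239 = 84720 W
Therefore the hydraulic power required at the pump = 84720 W.


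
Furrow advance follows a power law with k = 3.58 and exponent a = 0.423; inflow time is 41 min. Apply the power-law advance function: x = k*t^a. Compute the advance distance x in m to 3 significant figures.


x = 3.58 * 41^0.423 = 17.2 m
Therefore the advance distance x = 17.2 m.


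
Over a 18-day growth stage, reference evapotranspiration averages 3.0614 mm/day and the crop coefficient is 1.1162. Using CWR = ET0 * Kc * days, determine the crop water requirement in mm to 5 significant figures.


CWR = 3.0614 * 1.1162 * 18 = 61.508 mm
Therefore the crop water requirement = 61.508 mm.


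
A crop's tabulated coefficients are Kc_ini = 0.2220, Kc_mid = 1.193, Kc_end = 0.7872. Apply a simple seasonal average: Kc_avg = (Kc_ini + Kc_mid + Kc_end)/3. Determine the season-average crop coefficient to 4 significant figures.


Kc_avg = (0.2220 + 1.193 + 0.7872)/3 = 0.7341
Therefore the season-average crop coefficient = 0.7341.


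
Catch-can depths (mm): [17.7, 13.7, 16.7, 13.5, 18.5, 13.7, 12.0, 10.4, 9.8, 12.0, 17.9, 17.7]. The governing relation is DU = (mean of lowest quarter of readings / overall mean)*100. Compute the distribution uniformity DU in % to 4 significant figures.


sorted lowest 3 of 12: [9.8, 10.4, 12.0] -> mean = 10.7333 mm
overall mean = 14.4667 mm
DU = (10.7333/14.4667)*100 = 74.19 %
Therefore the distribution uniformity DU = 74.19 %.


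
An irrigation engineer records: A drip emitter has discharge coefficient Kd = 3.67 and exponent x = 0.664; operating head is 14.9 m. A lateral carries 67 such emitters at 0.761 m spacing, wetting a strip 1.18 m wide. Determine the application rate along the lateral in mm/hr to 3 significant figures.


Approach: apply the emitter equation with a lateral mass balance, q = Kd*h^x; Q = n*q; rate = Q/(n*spacing*width).
Step 1 — single emitter flow (q = Kd*h^x):
  q = 3.67 * 14.9^0.664 = 22.063 L/hr
Step 2 — total lateral flow: Q = 67 * 22.063 = 1478.2 L/hr
Step 3 — wetted area: A = 67 * 0.761 * 1.18 = 60.165 m^2
Step 4 — application rate: Q/A = 1478.2/60.165 = 24.6 mm/hr
Therefore the application rate along the lateral = 24.6 mm/hr.


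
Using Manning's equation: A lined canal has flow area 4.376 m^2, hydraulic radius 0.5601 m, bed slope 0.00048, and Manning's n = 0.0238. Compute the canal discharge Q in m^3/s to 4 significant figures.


Approach: apply Manning's equation, Q = (1/n)*A*R^(2/3)*S^(1/2).
Q = (1/0.0238) * 4.376 * 0.5601^(2/3) * 0.00048^(1/2) = 2.737 m^3/s
Therefore the canal discharge Q = 2.737 m^3/s.


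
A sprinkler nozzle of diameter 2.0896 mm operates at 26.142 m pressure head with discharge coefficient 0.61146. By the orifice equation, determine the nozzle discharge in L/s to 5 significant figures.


Approach: apply the orifice equation, Q = Cd*A*sqrt(2*g*h), A = pi*(d/2)^2.
A = pi*(2.0896e-3/2)^2 = 3.429385e-06 m^2
Q = 0.61146 * 3.429385e-06 * sqrt(2*9.81*26.142) * 1000 = 0.047490 L/s
Therefore the nozzle discharge = 0.047490 L/s.


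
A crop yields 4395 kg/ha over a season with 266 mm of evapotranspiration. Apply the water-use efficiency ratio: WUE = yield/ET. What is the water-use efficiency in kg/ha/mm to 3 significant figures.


WUE = 4395 / 266 = 16.5 kg/ha/mm
Therefore the water-use efficiency = 16.5 kg/ha/mm.


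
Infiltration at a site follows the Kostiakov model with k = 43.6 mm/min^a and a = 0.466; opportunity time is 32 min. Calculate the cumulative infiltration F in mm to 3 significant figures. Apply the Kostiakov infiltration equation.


Approach: apply the Kostiakov infiltration equation, F = k*t^a.
F = 43.6 * 32^0.466 = 219 mm
Therefore the cumulative infiltration F = 219 mm.


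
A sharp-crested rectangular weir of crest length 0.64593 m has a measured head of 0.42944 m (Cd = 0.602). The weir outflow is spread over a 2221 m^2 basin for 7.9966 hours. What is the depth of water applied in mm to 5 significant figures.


Approach: apply the rectangular weir equation with a volume-to-depth conversion, Q = (2/3)*Cd*L*sqrt(2g)*H^1.5; d = Q*t/A * 1000.
Step 1 — weir discharge:
  Q = (2/3)*0.602*0.64593*sqrt(2*9.81)*0.42944^1.5 = 0.3231424 m^3/s
Step 2 — volume: V = 0.3231424 * 7.9966*3600 = 9302.546 m^3
Step 3 — depth: d = V/A * 1000 = 9302.546/2221 * 1000 = 4188.4 mm
Therefore the depth of water applied = 4188.4 mm.


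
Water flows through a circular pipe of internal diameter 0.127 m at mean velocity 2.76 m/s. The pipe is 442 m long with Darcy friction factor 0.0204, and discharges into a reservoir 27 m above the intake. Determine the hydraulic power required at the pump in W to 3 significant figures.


Approach: apply continuity + Darcy-Weisbach + hydraulic power, Q = A*v; hf = f*(L/D)*(v^2/(2g)); H = static + hf; P = rho*g*Q*H.
Step 1 — flow rate (continuity, Q = A*v):
  A = pi*(0.127/2)^2 = 0.012668 m^2
  Q = 0.012668 * 2.76 = 0.034963 m^3/s
Step 2 — friction head loss (Darcy-Weisbach):
  hf = 0.0204 * (442/0.127) * (2.76^2 / (2*9.81))
  hf = 27.566 m
Step 3 — total head: H = 27 + 27.566 = 54.566 m
Step 4 — hydraulic power (P = rho*g*Q*H):
  P = 1000 * 9.81 * 0.034963 * 54.566 = 18700 W
Therefore the hydraulic power required at the pump = 18700 W.


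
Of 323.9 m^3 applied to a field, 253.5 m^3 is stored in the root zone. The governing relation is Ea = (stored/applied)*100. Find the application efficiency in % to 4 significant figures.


Ea = (253.5/323.9)*100 = 78.26 %
Therefore the application efficiency = 78.26 %.


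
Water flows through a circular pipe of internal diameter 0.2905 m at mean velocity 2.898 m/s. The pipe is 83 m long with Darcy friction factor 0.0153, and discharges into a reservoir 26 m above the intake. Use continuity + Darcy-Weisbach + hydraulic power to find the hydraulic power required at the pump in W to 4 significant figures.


Approach: apply continuity + Darcy-Weisbach + hydraulic power, Q = A*v; hf = f*(L/D)*(v^2/(2g)); H = static + hf; P = rho*g*Q*H.
Step 1 — flow rate (continuity, Q = A*v):
  A = pi*(0.2905/2)^2 = 0.0662799 m^2
  Q = 0.0662799 * 2.898 = 0.192079 m^3/s
Step 2 — friction head loss (Darcy-Weisbach):
  hf = 0.0153 * (83/0.2905) * (2.898^2 / (2*9.81))
  hf = 1.87120 m
Step 3 — total head: H = 26 + 1.87120 = 27.8712 m
Step 4 — hydraulic power (P = rho*g*Q*H):
  P = 1000 * 9.81 * 0.192079 * 27.8712 = 52520 W
Therefore the hydraulic power required at the pump = 52520 W.


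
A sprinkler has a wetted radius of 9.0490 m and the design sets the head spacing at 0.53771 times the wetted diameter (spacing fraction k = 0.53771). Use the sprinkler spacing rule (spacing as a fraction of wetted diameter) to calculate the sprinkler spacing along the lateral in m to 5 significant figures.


Approach: apply the sprinkler spacing rule (spacing as a fraction of wetted diameter), S = k*(2*R).
S = 0.53771 * (2 * 9.0490) = 9.7315 m
Therefore the sprinkler spacing along the lateral = 9.7315 m.


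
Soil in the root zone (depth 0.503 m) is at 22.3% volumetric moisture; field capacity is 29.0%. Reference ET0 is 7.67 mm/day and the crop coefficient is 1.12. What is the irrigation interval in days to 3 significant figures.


Approach: apply soil-water budget scheduling, SMD = (FC-theta)/100*depth*1000; ETc = ET0*Kc; interval = SMD/ETc.
Step 1 — soil moisture deficit:
  SMD = (29.0 - 22.3)/100 * 0.503 * 1000 = 33.701 mm
Step 2 — daily crop ET (ETc = ET0*Kc):
  ETc = 7.67 * 1.12 = 8.5904 mm/day
Step 3 — irrigation interval (SMD/ETc):
  interval = 33.701 / 8.5904 = 3.92 days
Therefore the irrigation interval = 3.92 days.


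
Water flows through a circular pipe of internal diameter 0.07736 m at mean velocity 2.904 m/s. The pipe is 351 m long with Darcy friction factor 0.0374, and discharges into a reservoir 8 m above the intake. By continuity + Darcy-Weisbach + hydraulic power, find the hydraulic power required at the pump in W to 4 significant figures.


Approach: apply continuity + Darcy-Weisbach + hydraulic power, Q = A*v; hf = f*(L/D)*(v^2/(2g)); H = static + hf; P = rho*g*Q*H.
Step 1 — flow rate (continuity, Q = A*v):
  A = pi*(0.07736/2)^2 = 0.00470027 m^2
  Q = 0.00470027 * 2.904 = 0.0136496 m^3/s
Step 2 — friction head loss (Darcy-Weisbach):
  hf = 0.0374 * (351/0.07736) * (2.904^2 / (2*9.81))
  hf = 72.9384 m
Step 3 — total head: H = 8 + 72.9384 = 80.9384 m
Step 4 — hydraulic power (P = rho*g*Q*H):
  P = 1000 * 9.81 * 0.0136496 * 80.9384 = 10840 W
Therefore the hydraulic power required at the pump = 10840 W.


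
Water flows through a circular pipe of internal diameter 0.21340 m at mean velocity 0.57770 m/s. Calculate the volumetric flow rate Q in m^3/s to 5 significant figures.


Approach: apply the continuity equation for pipe flow, Q = A * v with A = pi*(D/2)^2.
A = pi*(0.21340/2)^2 = 0.03576669 m^2
Q = 0.03576669 * 0.57770 = 0.020662 m^3/s
Therefore the volumetric flow rate Q = 0.020662 m^3/s.


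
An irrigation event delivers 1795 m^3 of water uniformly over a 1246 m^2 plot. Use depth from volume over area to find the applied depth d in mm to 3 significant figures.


Approach: apply depth from volume over area, d = (V/A)*1000.
d = (1795 / 1246) * 1000 = 1440 mm
Therefore the applied depth d = 1440 mm.


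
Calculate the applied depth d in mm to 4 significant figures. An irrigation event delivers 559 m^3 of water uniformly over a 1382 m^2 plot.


Approach: apply depth from volume over area, d = (V/A)*1000.
d = (559 / 1382) * 1000 = 404.5 mm
Therefore the applied depth d = 404.5 mm.
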